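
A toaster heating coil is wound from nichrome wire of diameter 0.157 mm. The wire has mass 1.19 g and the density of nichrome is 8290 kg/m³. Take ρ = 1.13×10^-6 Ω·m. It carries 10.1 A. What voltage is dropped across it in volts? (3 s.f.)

4370 V

A = π(d/2)² = π(7.8500e-05 m)² = 1.9359e-08 m²
L = m/(density·A) = 0.00119/(8290×1.9359e-08) = 7.415 m
R = ρL/A = (1.13×10^-6)(7.415)/(1.9359e-08) = 432.8 Ω
V = IR = 10.1 × 432.8 = 4370 V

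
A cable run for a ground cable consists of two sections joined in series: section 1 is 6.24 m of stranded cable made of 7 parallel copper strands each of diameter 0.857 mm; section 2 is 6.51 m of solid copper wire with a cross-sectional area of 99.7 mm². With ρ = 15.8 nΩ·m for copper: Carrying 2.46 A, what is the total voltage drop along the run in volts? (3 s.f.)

ρ = 15.8 nΩ·m = 1.58×10^-8 Ω·m
Section 1: A_strand = π(4.2850e-04)² = 5.768e-07 m²; R₁ = ρL/(N·A_s) = (1.58×10^-8)(6.24)/(7×5.768e-07) = 0.02442 Ω
Section 2: A = 99.7 mm² = 9.970e-05 m²
R₂ = (1.58×10^-8)(6.51)/(9.970e-05) = 0.001032 Ω
R = R₁ + R₂ = 0.02545 Ω
V = IR = 2.46 × 0.02545 = 0.0626 V

0.0626 V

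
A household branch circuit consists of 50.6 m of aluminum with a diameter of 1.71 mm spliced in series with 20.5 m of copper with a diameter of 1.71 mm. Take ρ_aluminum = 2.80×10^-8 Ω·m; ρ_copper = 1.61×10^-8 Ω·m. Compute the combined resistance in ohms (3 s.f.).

0.761 Ω

Segment 1: A = π(d/2)² = π(8.5500e-04 m)² = 2.297e-06 m²
R₁ = ρL/A = (2.80×10^-8)(50.6)/(2.297e-06) = 0.6169 Ω
R₂ = (1.61×10^-8)(20.5)/(2.297e-06) = 0.1437 Ω
R = R₁ + R₂ = 0.761 Ω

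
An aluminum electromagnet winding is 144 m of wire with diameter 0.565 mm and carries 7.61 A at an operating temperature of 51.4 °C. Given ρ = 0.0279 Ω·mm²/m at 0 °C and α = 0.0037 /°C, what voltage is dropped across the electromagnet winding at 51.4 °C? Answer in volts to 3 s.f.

145 V

ρ = 0.0279 Ω·mm²/m = 2.79×10^-8 Ω·m
A = π(d/2)² = π(2.8250e-04 m)² = 2.507e-07 m²
R₍0₎ = ρL/A = (2.79×10^-8)(144)/(2.507e-07) = 16.02 Ω
R₍51.4₎ = R₍0₎(1 + αΔT) = 16.02 × (1 + 0.0037×51.4) = 19.07 Ω
V = IR = 7.61 × 19.07 = 145 V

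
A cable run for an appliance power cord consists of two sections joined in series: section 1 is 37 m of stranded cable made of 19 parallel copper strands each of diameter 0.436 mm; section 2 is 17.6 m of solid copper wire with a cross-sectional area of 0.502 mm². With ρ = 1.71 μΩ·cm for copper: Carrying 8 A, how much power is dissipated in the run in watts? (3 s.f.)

52.6 W

ρ = 1.71 μΩ·cm = 1.71×10^-8 Ω·m
Section 1: A_strand = π(2.1800e-04)² = 1.493e-07 m²; R₁ = ρL/(N·A_s) = (1.71×10^-8)(37)/(19×1.493e-07) = 0.223 Ω
Section 2: A = 0.502 mm² = 5.020e-07 m²
R₂ = (1.71×10^-8)(17.6)/(5.020e-07) = 0.5995 Ω
R = R₁ + R₂ = 0.8226 Ω
P = I²R = (8)² × 0.8226 = 52.6 W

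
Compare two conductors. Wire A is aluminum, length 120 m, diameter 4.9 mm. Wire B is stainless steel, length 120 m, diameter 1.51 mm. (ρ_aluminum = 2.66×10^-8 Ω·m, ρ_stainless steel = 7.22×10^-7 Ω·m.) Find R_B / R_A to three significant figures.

286

R ∝ ρL/d², so R_B/R_A = (ρ_B/ρ_A) × (d_A/d_B)²
= (7.22×10^-7/2.66×10^-8) × (4.9/1.51)² = 286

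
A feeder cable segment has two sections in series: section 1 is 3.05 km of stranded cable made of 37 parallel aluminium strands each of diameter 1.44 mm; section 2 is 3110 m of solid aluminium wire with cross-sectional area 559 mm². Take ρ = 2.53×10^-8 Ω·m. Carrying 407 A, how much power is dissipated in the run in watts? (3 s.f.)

2.35×10^5 W

Section 1: A_strand = π(7.2000e-04)² = 1.629e-06 m²; R₁ = ρL/(N·A_s) = (2.53×10^-8)(3050)/(37×1.629e-06) = 1.281 Ω
Section 2: A = 559 mm² = 5.590e-04 m²
R₂ = (2.53×10^-8)(3110)/(5.590e-04) = 0.1408 Ω
R = R₁ + R₂ = 1.421 Ω
P = I²R = (407)² × 1.421 = 2.35×10^5 W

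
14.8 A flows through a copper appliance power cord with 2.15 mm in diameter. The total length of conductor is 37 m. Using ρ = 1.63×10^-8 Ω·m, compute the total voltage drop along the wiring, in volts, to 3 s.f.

A = π(d/2)² = π(1.0750e-03 m)² = 3.631e-06 m²
R = ρL/A = (1.63×10^-8)(37)/(3.631e-06) = 0.1661 Ω
V = IR = 14.8 × 0.1661 = 2.46 V

2.46 V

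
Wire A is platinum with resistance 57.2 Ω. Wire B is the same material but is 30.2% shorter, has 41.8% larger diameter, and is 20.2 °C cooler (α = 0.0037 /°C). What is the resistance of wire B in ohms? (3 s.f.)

R ∝ ρL/d² with ρ ∝ (1+αΔT), so R_B/R_A = (1 − 30.2/100) × (1 + 41.8/100)⁻² × (1 − 0.0037×20.2)
= 0.698 × 0.4973 × 0.9253 = 0.3212
R_B = 0.3212 × 57.2 = 18.4 Ω

18.4 Ω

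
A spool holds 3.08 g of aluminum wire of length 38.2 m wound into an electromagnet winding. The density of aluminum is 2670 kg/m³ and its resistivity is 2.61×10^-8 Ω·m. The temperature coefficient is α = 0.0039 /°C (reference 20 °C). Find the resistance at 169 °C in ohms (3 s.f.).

52.2 Ω

A = m/(density·L) = 0.00308/(2670×38.2) = 3.0198e-08 m²
R = ρL/A = (2.61×10^-8)(38.2)/(3.0198e-08) = 33.02 Ω
R(169 °C) = 33.02 × (1 + 0.0039×149) = 52.2 Ω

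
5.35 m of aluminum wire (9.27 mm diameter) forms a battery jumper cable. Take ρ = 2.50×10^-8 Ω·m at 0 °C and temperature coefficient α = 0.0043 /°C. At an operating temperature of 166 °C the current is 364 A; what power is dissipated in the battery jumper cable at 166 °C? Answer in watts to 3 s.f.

450 W

A = π(d/2)² = π(4.6350e-03 m)² = 6.749e-05 m²
R₍0₎ = ρL/A = (2.50×10^-8)(5.35)/(6.749e-05) = 0.001982 Ω
R₍166₎ = R₍0₎(1 + αΔT) = 0.001982 × (1 + 0.0043×166) = 0.003396 Ω
P = I²R = (364)² × 0.003396 = 450 W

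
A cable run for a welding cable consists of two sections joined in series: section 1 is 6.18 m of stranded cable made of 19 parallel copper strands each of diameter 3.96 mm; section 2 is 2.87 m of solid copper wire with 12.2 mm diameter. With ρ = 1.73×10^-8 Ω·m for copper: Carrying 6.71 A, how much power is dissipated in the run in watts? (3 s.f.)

0.0397 W

Section 1: A_strand = π(1.9800e-03)² = 1.232e-05 m²; R₁ = ρL/(N·A_s) = (1.73×10^-8)(6.18)/(19×1.232e-05) = 4.569×10^-4 Ω
Section 2: A = π(d/2)² = π(6.1000e-03 m)² = 1.169e-04 m²
R₂ = (1.73×10^-8)(2.87)/(1.169e-04) = 4.247×10^-4 Ω
R = R₁ + R₂ = 8.816×10^-4 Ω
P = I²R = (6.71)² × 8.816×10^-4 = 0.0397 W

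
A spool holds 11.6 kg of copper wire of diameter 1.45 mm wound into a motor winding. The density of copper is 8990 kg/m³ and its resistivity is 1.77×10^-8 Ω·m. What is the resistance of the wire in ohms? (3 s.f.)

A = π(d/2)² = π(7.2500e-04 m)² = 1.6513e-06 m²
L = m/(density·A) = 11.6/(8990×1.6513e-06) = 781.4 m
R = ρL/A = (1.77×10^-8)(781.4)/(1.6513e-06) = 8.38 Ω

8.38 Ω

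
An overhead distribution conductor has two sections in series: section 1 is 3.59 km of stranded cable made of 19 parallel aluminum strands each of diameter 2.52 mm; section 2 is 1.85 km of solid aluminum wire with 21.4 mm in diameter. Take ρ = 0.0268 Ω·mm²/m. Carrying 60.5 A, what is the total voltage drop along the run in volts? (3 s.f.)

69.8 V

ρ = 0.0268 Ω·mm²/m = 2.68×10^-8 Ω·m
Section 1: A_strand = π(1.2600e-03)² = 4.988e-06 m²; R₁ = ρL/(N·A_s) = (2.68×10^-8)(3590)/(19×4.988e-06) = 1.015 Ω
Section 2: A = π(d/2)² = π(1.0700e-02 m)² = 3.597e-04 m²
R₂ = (2.68×10^-8)(1850)/(3.597e-04) = 0.1378 Ω
R = R₁ + R₂ = 1.153 Ω
V = IR = 60.5 × 1.153 = 69.8 V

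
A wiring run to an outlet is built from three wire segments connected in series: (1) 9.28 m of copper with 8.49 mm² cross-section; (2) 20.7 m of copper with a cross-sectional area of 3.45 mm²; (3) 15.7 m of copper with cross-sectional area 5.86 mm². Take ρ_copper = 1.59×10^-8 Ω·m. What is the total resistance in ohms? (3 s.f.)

0.155 Ω

Seg 1: A = 8.49 mm² = 8.490e-06 m²
R_1 = (1.59×10^-8)(9.28)/(8.490e-06) = 0.01738 Ω
Seg 2: A = 3.45 mm² = 3.450e-06 m²
R_2 = (1.59×10^-8)(20.7)/(3.450e-06) = 0.0954 Ω
Seg 3: A = 5.86 mm² = 5.860e-06 m²
R_3 = (1.59×10^-8)(15.7)/(5.860e-06) = 0.0426 Ω
R_total = R_1 + R_2 + R_3 = 0.155 Ω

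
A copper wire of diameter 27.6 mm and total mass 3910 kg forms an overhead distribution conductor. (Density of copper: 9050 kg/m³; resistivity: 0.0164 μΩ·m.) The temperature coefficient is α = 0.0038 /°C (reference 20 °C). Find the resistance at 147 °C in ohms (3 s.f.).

ρ = 0.0164 μΩ·m = 1.64×10^-8 Ω·m
A = π(d/2)² = π(1.3800e-02 m)² = 5.9828e-04 m²
L = m/(density·A) = 3910/(9050×5.9828e-04) = 722.1 m
R = ρL/A = (1.64×10^-8)(722.1)/(5.9828e-04) = 0.0198 Ω
R(147 °C) = 0.0198 × (1 + 0.0038×127) = 0.0293 Ω

0.0293 Ω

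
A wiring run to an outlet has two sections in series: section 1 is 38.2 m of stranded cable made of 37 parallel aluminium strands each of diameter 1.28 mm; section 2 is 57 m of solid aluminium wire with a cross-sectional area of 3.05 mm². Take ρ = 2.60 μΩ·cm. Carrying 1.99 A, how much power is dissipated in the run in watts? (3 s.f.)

2.01 W

ρ = 2.60 μΩ·cm = 2.60×10^-8 Ω·m
Section 1: A_strand = π(6.4000e-04)² = 1.287e-06 m²; R₁ = ρL/(N·A_s) = (2.60×10^-8)(38.2)/(37×1.287e-06) = 0.02086 Ω
Section 2: A = 3.05 mm² = 3.050e-06 m²
R₂ = (2.60×10^-8)(57)/(3.050e-06) = 0.4859 Ω
R = R₁ + R₂ = 0.5068 Ω
P = I²R = (1.99)² × 0.5068 = 2.01 W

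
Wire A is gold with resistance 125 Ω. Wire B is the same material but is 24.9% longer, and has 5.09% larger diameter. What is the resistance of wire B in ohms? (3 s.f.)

141 Ω

R ∝ L/d², so R_B/R_A = (1 + 24.9/100) × (1 + 5.09/100)⁻²
= 1.249 × 0.9055 = 1.131
R_B = 1.131 × 125 = 141 Ω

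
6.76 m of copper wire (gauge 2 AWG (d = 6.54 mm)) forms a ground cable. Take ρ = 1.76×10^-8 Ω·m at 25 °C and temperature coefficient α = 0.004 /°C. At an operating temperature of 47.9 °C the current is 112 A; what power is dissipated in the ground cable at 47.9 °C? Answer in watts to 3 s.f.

48.5 W

A = π(6.54/2 mm)² = π(3.2700e-03 m)² = 3.359e-05 m²
R₍25₎ = ρL/A = (1.76×10^-8)(6.76)/(3.359e-05) = 0.003542 Ω
R₍47.9₎ = R₍25₎(1 + αΔT) = 0.003542 × (1 + 0.004×22.9) = 0.003866 Ω
P = I²R = (112)² × 0.003866 = 48.5 W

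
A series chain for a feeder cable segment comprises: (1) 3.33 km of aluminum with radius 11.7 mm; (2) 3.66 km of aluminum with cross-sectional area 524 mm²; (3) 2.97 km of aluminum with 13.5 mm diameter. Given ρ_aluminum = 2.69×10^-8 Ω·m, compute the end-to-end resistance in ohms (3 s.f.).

Seg 1: A = πr² = π(1.1700e-02 m)² = 4.301e-04 m²
R_1 = (2.69×10^-8)(3330)/(4.301e-04) = 0.2083 Ω
Seg 2: A = 524 mm² = 5.240e-04 m²
R_2 = (2.69×10^-8)(3660)/(5.240e-04) = 0.1879 Ω
Seg 3: A = π(d/2)² = π(6.7500e-03 m)² = 1.431e-04 m²
R_3 = (2.69×10^-8)(2970)/(1.431e-04) = 0.5582 Ω
R_total = R_1 + R_2 + R_3 = 0.954 Ω

0.954 Ω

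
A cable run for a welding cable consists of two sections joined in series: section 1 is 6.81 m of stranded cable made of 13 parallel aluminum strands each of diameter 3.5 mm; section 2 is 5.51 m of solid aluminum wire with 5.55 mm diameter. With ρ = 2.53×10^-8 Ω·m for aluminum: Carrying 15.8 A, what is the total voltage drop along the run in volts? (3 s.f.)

0.113 V

Section 1: A_strand = π(1.7500e-03)² = 9.621e-06 m²; R₁ = ρL/(N·A_s) = (2.53×10^-8)(6.81)/(13×9.621e-06) = 0.001378 Ω
Section 2: A = π(d/2)² = π(2.7750e-03 m)² = 2.419e-05 m²
R₂ = (2.53×10^-8)(5.51)/(2.419e-05) = 0.005762 Ω
R = R₁ + R₂ = 0.00714 Ω
V = IR = 15.8 × 0.00714 = 0.113 V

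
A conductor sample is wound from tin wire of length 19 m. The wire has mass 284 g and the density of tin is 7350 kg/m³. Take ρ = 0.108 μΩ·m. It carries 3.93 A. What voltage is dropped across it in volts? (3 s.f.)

3.97 V

ρ = 0.108 μΩ·m = 1.08×10^-7 Ω·m
A = m/(density·L) = 0.284/(7350×19) = 2.0337e-06 m²
R = ρL/A = (1.08×10^-7)(19)/(2.0337e-06) = 1.009 Ω
V = IR = 3.93 × 1.009 = 3.97 V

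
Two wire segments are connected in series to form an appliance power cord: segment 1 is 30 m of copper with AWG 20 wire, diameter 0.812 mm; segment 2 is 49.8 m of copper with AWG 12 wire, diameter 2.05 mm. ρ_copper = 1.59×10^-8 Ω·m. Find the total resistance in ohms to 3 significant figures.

Segment 1: A = π(0.812/2 mm)² = π(4.0600e-04 m)² = 5.178e-07 m²
R₁ = ρL/A = (1.59×10^-8)(30)/(5.178e-07) = 0.9211 Ω
Segment 2: A = π(2.05/2 mm)² = π(1.0250e-03 m)² = 3.301e-06 m²
R₂ = (1.59×10^-8)(49.8)/(3.301e-06) = 0.2399 Ω
R = R₁ + R₂ = 1.16 Ω

1.16 Ω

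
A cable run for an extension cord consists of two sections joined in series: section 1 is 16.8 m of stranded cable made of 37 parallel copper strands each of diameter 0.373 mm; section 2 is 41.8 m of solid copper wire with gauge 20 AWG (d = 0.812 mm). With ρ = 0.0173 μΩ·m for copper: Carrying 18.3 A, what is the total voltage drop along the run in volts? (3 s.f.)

ρ = 0.0173 μΩ·m = 1.73×10^-8 Ω·m
Section 1: A_strand = π(1.8650e-04)² = 1.093e-07 m²; R₁ = ρL/(N·A_s) = (1.73×10^-8)(16.8)/(37×1.093e-07) = 0.07189 Ω
Section 2: A = π(0.812/2 mm)² = π(4.0600e-04 m)² = 5.178e-07 m²
R₂ = (1.73×10^-8)(41.8)/(5.178e-07) = 1.396 Ω
R = R₁ + R₂ = 1.468 Ω
V = IR = 18.3 × 1.468 = 26.9 V

26.9 V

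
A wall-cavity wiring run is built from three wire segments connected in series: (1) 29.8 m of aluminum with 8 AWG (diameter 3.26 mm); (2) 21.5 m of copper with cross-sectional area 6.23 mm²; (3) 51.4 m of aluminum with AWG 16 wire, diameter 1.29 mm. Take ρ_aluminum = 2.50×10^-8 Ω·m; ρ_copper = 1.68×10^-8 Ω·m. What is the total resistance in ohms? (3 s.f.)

Seg 1: A = π(3.26/2 mm)² = π(1.6300e-03 m)² = 8.347e-06 m²
R_1 = (2.50×10^-8)(29.8)/(8.347e-06) = 0.08925 Ω
Seg 2: A = 6.23 mm² = 6.230e-06 m²
R_2 = (1.68×10^-8)(21.5)/(6.230e-06) = 0.05798 Ω
Seg 3: A = π(1.29/2 mm)² = π(6.4500e-04 m)² = 1.307e-06 m²
R_3 = (2.50×10^-8)(51.4)/(1.307e-06) = 0.9832 Ω
R_total = R_1 + R_2 + R_3 = 1.13 Ω

1.13 Ω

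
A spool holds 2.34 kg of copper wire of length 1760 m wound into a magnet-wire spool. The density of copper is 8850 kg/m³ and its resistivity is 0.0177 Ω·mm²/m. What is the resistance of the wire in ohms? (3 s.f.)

207 Ω

ρ = 0.0177 Ω·mm²/m = 1.77×10^-8 Ω·m
A = m/(density·L) = 2.34/(8850×1760) = 1.5023e-07 m²
R = ρL/A = (1.77×10^-8)(1760)/(1.5023e-07) = 207 Ω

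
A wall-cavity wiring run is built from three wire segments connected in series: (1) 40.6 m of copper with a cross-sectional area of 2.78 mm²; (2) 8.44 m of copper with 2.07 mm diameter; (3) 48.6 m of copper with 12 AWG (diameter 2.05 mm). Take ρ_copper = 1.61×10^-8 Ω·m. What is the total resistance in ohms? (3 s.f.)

0.513 Ω

Seg 1: A = 2.78 mm² = 2.780e-06 m²
R_1 = (1.61×10^-8)(40.6)/(2.780e-06) = 0.2351 Ω
Seg 2: A = π(d/2)² = π(1.0350e-03 m)² = 3.365e-06 m²
R_2 = (1.61×10^-8)(8.44)/(3.365e-06) = 0.04038 Ω
Seg 3: A = π(2.05/2 mm)² = π(1.0250e-03 m)² = 3.301e-06 m²
R_3 = (1.61×10^-8)(48.6)/(3.301e-06) = 0.2371 Ω
R_total = R_1 + R_2 + R_3 = 0.513 Ω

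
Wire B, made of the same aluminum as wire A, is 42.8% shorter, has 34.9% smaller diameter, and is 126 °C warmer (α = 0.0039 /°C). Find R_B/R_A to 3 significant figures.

R ∝ ρL/d² with ρ ∝ (1+αΔT), so R_B/R_A = (1 − 42.8/100) × (1 − 34.9/100)⁻² × (1 + 0.0039×126)
= 0.572 × 2.36 × 1.491 = 2.01

2.01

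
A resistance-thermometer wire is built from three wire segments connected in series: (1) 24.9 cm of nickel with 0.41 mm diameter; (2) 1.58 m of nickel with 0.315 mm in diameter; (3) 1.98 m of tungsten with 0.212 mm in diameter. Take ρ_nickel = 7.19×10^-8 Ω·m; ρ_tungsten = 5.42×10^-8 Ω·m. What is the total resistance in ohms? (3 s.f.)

4.63 Ω

Seg 1: A = π(d/2)² = π(2.0500e-04 m)² = 1.320e-07 m²
R_1 = (7.19×10^-8)(0.249)/(1.320e-07) = 0.1356 Ω
Seg 2: A = π(d/2)² = π(1.5750e-04 m)² = 7.793e-08 m²
R_2 = (7.19×10^-8)(1.58)/(7.793e-08) = 1.458 Ω
Seg 3: A = π(d/2)² = π(1.0600e-04 m)² = 3.530e-08 m²
R_3 = (5.42×10^-8)(1.98)/(3.530e-08) = 3.04 Ω
R_total = R_1 + R_2 + R_3 = 4.63 Ω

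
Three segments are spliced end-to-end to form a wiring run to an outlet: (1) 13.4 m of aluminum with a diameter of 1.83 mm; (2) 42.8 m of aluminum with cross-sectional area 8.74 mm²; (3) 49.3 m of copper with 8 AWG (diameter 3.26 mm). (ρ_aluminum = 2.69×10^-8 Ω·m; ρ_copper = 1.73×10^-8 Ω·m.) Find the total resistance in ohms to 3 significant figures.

Seg 1: A = π(d/2)² = π(9.1500e-04 m)² = 2.630e-06 m²
R_1 = (2.69×10^-8)(13.4)/(2.630e-06) = 0.137 Ω
Seg 2: A = 8.74 mm² = 8.740e-06 m²
R_2 = (2.69×10^-8)(42.8)/(8.740e-06) = 0.1317 Ω
Seg 3: A = π(3.26/2 mm)² = π(1.6300e-03 m)² = 8.347e-06 m²
R_3 = (1.73×10^-8)(49.3)/(8.347e-06) = 0.1022 Ω
R_total = R_1 + R_2 + R_3 = 0.371 Ω

0.371 Ω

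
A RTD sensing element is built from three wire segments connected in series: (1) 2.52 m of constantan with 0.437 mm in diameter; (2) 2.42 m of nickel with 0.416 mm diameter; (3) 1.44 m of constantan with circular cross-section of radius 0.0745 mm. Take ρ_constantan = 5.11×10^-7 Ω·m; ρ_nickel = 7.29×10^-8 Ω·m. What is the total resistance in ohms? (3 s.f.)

52.1 Ω

Seg 1: A = π(d/2)² = π(2.1850e-04 m)² = 1.500e-07 m²
R_1 = (5.11×10^-7)(2.52)/(1.500e-07) = 8.586 Ω
Seg 2: A = π(d/2)² = π(2.0800e-04 m)² = 1.359e-07 m²
R_2 = (7.29×10^-8)(2.42)/(1.359e-07) = 1.298 Ω
Seg 3: A = πr² = π(7.4500e-05 m)² = 1.744e-08 m²
R_3 = (5.11×10^-7)(1.44)/(1.744e-08) = 42.2 Ω
R_total = R_1 + R_2 + R_3 = 52.1 Ω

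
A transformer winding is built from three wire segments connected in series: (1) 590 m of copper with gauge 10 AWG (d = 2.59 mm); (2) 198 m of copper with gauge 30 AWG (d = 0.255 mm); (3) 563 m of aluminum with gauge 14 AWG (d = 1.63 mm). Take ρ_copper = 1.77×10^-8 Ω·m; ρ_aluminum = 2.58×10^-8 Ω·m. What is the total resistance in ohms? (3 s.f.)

77.6 Ω

Seg 1: A = π(2.59/2 mm)² = π(1.2950e-03 m)² = 5.269e-06 m²
R_1 = (1.77×10^-8)(590)/(5.269e-06) = 1.982 Ω
Seg 2: A = π(0.255/2 mm)² = π(1.2750e-04 m)² = 5.107e-08 m²
R_2 = (1.77×10^-8)(198)/(5.107e-08) = 68.62 Ω
Seg 3: A = π(1.63/2 mm)² = π(8.1500e-04 m)² = 2.087e-06 m²
R_3 = (2.58×10^-8)(563)/(2.087e-06) = 6.961 Ω
R_total = R_1 + R_2 + R_3 = 77.6 Ω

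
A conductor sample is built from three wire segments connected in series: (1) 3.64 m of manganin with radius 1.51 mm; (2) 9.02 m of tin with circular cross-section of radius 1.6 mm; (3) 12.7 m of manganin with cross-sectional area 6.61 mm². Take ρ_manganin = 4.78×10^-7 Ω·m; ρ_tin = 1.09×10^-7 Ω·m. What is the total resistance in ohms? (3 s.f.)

1.28 Ω

Seg 1: A = πr² = π(1.5100e-03 m)² = 7.163e-06 m²
R_1 = (4.78×10^-7)(3.64)/(7.163e-06) = 0.2429 Ω
Seg 2: A = πr² = π(1.6000e-03 m)² = 8.042e-06 m²
R_2 = (1.09×10^-7)(9.02)/(8.042e-06) = 0.1222 Ω
Seg 3: A = 6.61 mm² = 6.610e-06 m²
R_3 = (4.78×10^-7)(12.7)/(6.610e-06) = 0.9184 Ω
R_total = R_1 + R_2 + R_3 = 1.28 Ω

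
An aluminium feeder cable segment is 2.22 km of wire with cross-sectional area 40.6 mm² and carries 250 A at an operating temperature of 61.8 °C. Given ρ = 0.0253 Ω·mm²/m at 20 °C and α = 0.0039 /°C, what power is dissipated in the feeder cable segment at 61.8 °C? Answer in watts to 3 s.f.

ρ = 0.0253 Ω·mm²/m = 2.53×10^-8 Ω·m
A = 40.6 mm² = 4.060e-05 m²
R₍20₎ = ρL/A = (2.53×10^-8)(2220)/(4.060e-05) = 1.383 Ω
R₍61.8₎ = R₍20₎(1 + αΔT) = 1.383 × (1 + 0.0039×41.8) = 1.609 Ω
P = I²R = (250)² × 1.609 = 1.01×10^5 W

1.01×10^5 W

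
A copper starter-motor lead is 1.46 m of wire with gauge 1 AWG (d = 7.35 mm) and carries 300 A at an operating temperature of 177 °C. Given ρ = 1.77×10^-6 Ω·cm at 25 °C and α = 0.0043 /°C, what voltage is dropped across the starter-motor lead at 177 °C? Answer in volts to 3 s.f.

0.302 V

ρ = 1.77×10^-6 Ω·cm = 1.77×10^-8 Ω·m
A = π(7.35/2 mm)² = π(3.6750e-03 m)² = 4.243e-05 m²
R₍25₎ = ρL/A = (1.77×10^-8)(1.46)/(4.243e-05) = 6.091×10^-4 Ω
R₍177₎ = R₍25₎(1 + αΔT) = 6.091×10^-4 × (1 + 0.0043×152) = 0.001007 Ω
V = IR = 300 × 0.001007 = 0.302 V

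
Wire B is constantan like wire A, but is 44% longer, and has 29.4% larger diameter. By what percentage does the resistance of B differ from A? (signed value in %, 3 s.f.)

-14.0%

R ∝ L/d², so R_B/R_A = (1 + 44/100) × (1 + 29.4/100)⁻²
= 1.44 × 0.5972 = 0.86
(R_B − R_A)/R_A = 0.86 − 1 = -14.0%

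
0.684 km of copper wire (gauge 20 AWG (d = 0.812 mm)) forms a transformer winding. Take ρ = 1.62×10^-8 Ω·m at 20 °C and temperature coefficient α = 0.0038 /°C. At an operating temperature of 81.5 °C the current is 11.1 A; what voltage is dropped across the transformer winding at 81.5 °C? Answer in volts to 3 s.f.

293 V

A = π(0.812/2 mm)² = π(4.0600e-04 m)² = 5.178e-07 m²
R₍20₎ = ρL/A = (1.62×10^-8)(684)/(5.178e-07) = 21.4 Ω
R₍81.5₎ = R₍20₎(1 + αΔT) = 21.4 × (1 + 0.0038×61.5) = 26.4 Ω
V = IR = 11.1 × 26.4 = 293 V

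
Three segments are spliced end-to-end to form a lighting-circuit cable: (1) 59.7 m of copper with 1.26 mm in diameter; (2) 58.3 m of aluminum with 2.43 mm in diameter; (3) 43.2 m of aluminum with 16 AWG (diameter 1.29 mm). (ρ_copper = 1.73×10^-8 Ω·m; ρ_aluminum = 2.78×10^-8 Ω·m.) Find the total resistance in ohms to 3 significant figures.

2.10 Ω

Seg 1: A = π(d/2)² = π(6.3000e-04 m)² = 1.247e-06 m²
R_1 = (1.73×10^-8)(59.7)/(1.247e-06) = 0.8283 Ω
Seg 2: A = π(d/2)² = π(1.2150e-03 m)² = 4.638e-06 m²
R_2 = (2.78×10^-8)(58.3)/(4.638e-06) = 0.3495 Ω
Seg 3: A = π(1.29/2 mm)² = π(6.4500e-04 m)² = 1.307e-06 m²
R_3 = (2.78×10^-8)(43.2)/(1.307e-06) = 0.9189 Ω
R_total = R_1 + R_2 + R_3 = 2.10 Ω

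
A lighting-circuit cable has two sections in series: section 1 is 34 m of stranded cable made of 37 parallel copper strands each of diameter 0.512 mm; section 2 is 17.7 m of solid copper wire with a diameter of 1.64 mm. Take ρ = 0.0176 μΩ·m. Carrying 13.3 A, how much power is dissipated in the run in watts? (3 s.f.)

40.0 W

ρ = 0.0176 μΩ·m = 1.76×10^-8 Ω·m
Section 1: A_strand = π(2.5600e-04)² = 2.059e-07 m²; R₁ = ρL/(N·A_s) = (1.76×10^-8)(34)/(37×2.059e-07) = 0.07855 Ω
Section 2: A = π(d/2)² = π(8.2000e-04 m)² = 2.112e-06 m²
R₂ = (1.76×10^-8)(17.7)/(2.112e-06) = 0.1475 Ω
R = R₁ + R₂ = 0.226 Ω
P = I²R = (13.3)² × 0.226 = 40.0 W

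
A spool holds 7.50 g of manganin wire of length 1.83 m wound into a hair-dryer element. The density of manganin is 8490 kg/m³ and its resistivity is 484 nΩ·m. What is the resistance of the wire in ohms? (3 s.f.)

ρ = 484 nΩ·m = 4.84×10^-7 Ω·m
A = m/(density·L) = 0.0075/(8490×1.83) = 4.8273e-07 m²
R = ρL/A = (4.84×10^-7)(1.83)/(4.8273e-07) = 1.83 Ω

1.83 Ω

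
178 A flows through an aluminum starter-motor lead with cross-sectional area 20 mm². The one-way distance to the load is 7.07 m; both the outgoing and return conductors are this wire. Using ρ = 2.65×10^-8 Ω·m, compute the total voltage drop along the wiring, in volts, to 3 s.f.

A = 20 mm² = 2.000e-05 m²
Total conductor length (both ways) L = 2 × 7.07 = 14.14 m
R = ρL/A = (2.65×10^-8)(14.14)/(2.000e-05) = 0.01874 Ω
V = IR = 178 × 0.01874 = 3.33 V

3.33 V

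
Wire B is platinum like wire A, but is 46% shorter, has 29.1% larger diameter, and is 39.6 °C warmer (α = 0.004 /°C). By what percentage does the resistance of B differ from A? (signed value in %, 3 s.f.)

R ∝ ρL/d² with ρ ∝ (1+αΔT), so R_B/R_A = (1 − 46/100) × (1 + 29.1/100)⁻² × (1 + 0.004×39.6)
= 0.54 × 0.6 × 1.158 = 0.3753
(R_B − R_A)/R_A = 0.3753 − 1 = -62.5%

-62.5%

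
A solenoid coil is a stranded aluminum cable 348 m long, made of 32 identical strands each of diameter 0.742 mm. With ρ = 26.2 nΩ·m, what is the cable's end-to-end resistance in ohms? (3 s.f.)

0.659 Ω

ρ = 26.2 nΩ·m = 2.62×10^-8 Ω·m
A_strand = π(3.7100e-04 m)² = 4.324e-07 m²
R_strand = ρL/A = (2.62×10^-8)(348)/(4.324e-07) = 21.09 Ω
R_total = R_strand/N = 21.09/32 = 0.659 Ω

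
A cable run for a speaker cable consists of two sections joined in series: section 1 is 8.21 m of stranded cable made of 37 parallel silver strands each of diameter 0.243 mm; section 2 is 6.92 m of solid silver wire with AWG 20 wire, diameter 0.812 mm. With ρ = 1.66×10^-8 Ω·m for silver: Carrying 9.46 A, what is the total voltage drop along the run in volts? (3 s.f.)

2.85 V

Section 1: A_strand = π(1.2150e-04)² = 4.638e-08 m²; R₁ = ρL/(N·A_s) = (1.66×10^-8)(8.21)/(37×4.638e-08) = 0.07942 Ω
Section 2: A = π(0.812/2 mm)² = π(4.0600e-04 m)² = 5.178e-07 m²
R₂ = (1.66×10^-8)(6.92)/(5.178e-07) = 0.2218 Ω
R = R₁ + R₂ = 0.3012 Ω
V = IR = 9.46 × 0.3012 = 2.85 V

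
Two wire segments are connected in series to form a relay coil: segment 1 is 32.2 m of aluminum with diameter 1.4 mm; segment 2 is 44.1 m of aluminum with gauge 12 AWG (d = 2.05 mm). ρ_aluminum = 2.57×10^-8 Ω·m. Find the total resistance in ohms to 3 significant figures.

Segment 1: A = π(d/2)² = π(7.0000e-04 m)² = 1.539e-06 m²
R₁ = ρL/A = (2.57×10^-8)(32.2)/(1.539e-06) = 0.5376 Ω
Segment 2: A = π(2.05/2 mm)² = π(1.0250e-03 m)² = 3.301e-06 m²
R₂ = (2.57×10^-8)(44.1)/(3.301e-06) = 0.3434 Ω
R = R₁ + R₂ = 0.881 Ω

0.881 Ω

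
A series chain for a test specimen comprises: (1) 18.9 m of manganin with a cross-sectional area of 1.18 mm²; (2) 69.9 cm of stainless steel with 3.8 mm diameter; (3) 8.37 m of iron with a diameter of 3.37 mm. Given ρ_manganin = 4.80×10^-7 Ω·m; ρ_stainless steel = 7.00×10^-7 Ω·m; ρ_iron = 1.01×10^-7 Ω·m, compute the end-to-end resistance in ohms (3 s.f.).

7.83 Ω

Seg 1: A = 1.18 mm² = 1.180e-06 m²
R_1 = (4.80×10^-7)(18.9)/(1.180e-06) = 7.688 Ω
Seg 2: A = π(d/2)² = π(1.9000e-03 m)² = 1.134e-05 m²
R_2 = (7.00×10^-7)(0.699)/(1.134e-05) = 0.04314 Ω
Seg 3: A = π(d/2)² = π(1.6850e-03 m)² = 8.920e-06 m²
R_3 = (1.01×10^-7)(8.37)/(8.920e-06) = 0.09478 Ω
R_total = R_1 + R_2 + R_3 = 7.83 Ω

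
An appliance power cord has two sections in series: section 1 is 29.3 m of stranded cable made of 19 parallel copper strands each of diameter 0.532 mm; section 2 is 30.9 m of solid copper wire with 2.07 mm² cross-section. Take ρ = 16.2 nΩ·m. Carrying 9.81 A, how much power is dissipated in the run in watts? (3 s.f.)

34.1 W

ρ = 16.2 nΩ·m = 1.62×10^-8 Ω·m
Section 1: A_strand = π(2.6600e-04)² = 2.223e-07 m²; R₁ = ρL/(N·A_s) = (1.62×10^-8)(29.3)/(19×2.223e-07) = 0.1124 Ω
Section 2: A = 2.07 mm² = 2.070e-06 m²
R₂ = (1.62×10^-8)(30.9)/(2.070e-06) = 0.2418 Ω
R = R₁ + R₂ = 0.3542 Ω
P = I²R = (9.81)² × 0.3542 = 34.1 W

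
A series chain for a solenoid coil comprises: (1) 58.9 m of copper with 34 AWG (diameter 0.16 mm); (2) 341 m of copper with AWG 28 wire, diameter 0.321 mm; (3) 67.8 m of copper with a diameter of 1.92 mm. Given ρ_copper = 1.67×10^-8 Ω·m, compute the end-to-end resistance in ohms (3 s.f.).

120 Ω

Seg 1: A = π(0.16/2 mm)² = π(8.0000e-05 m)² = 2.011e-08 m²
R_1 = (1.67×10^-8)(58.9)/(2.011e-08) = 48.92 Ω
Seg 2: A = π(0.321/2 mm)² = π(1.6050e-04 m)² = 8.093e-08 m²
R_2 = (1.67×10^-8)(341)/(8.093e-08) = 70.37 Ω
Seg 3: A = π(d/2)² = π(9.6000e-04 m)² = 2.895e-06 m²
R_3 = (1.67×10^-8)(67.8)/(2.895e-06) = 0.3911 Ω
R_total = R_1 + R_2 + R_3 = 120 Ω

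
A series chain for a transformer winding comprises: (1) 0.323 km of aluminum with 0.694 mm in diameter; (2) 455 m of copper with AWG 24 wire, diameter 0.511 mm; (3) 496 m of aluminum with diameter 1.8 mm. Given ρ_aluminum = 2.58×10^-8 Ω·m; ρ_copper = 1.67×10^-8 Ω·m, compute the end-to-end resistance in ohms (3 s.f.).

64.1 Ω

Seg 1: A = π(d/2)² = π(3.4700e-04 m)² = 3.783e-07 m²
R_1 = (2.58×10^-8)(323)/(3.783e-07) = 22.03 Ω
Seg 2: A = π(0.511/2 mm)² = π(2.5550e-04 m)² = 2.051e-07 m²
R_2 = (1.67×10^-8)(455)/(2.051e-07) = 37.05 Ω
Seg 3: A = π(d/2)² = π(9.0000e-04 m)² = 2.545e-06 m²
R_3 = (2.58×10^-8)(496)/(2.545e-06) = 5.029 Ω
R_total = R_1 + R_2 + R_3 = 64.1 Ω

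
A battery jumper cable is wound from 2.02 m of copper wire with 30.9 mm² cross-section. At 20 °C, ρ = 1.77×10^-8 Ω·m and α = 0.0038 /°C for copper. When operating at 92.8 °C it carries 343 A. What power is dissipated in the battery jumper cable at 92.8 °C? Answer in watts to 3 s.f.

A = 30.9 mm² = 3.090e-05 m²
R₍20₎ = ρL/A = (1.77×10^-8)(2.02)/(3.090e-05) = 0.001157 Ω
R₍92.8₎ = R₍20₎(1 + αΔT) = 0.001157 × (1 + 0.0038×72.8) = 0.001477 Ω
P = I²R = (343)² × 0.001477 = 174 W

174 W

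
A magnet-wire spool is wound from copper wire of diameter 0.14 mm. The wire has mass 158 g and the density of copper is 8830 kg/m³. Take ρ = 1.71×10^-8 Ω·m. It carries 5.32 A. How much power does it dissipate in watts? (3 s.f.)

A = π(d/2)² = π(7.0000e-05 m)² = 1.5394e-08 m²
L = m/(density·A) = 0.158/(8830×1.5394e-08) = 1162 m
R = ρL/A = (1.71×10^-8)(1162)/(1.5394e-08) = 1291 Ω
P = I²R = (5.32)² × 1291 = 36500 W

36500 W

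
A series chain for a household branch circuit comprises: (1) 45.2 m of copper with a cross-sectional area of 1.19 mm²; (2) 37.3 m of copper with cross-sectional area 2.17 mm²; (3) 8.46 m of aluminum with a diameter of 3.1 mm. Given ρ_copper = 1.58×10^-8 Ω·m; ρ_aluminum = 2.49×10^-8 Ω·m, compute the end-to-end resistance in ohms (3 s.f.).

Seg 1: A = 1.19 mm² = 1.190e-06 m²
R_1 = (1.58×10^-8)(45.2)/(1.190e-06) = 0.6001 Ω
Seg 2: A = 2.17 mm² = 2.170e-06 m²
R_2 = (1.58×10^-8)(37.3)/(2.170e-06) = 0.2716 Ω
Seg 3: A = π(d/2)² = π(1.5500e-03 m)² = 7.548e-06 m²
R_3 = (2.49×10^-8)(8.46)/(7.548e-06) = 0.02791 Ω
R_total = R_1 + R_2 + R_3 = 0.900 Ω

0.900 Ω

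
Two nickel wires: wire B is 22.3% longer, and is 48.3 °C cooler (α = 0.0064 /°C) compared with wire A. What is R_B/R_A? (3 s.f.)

0.845

R ∝ ρL/d² with ρ ∝ (1+αΔT), so R_B/R_A = (1 + 22.3/100) × (1 − 0.0064×48.3)
= 1.223 × 0.6909 = 0.845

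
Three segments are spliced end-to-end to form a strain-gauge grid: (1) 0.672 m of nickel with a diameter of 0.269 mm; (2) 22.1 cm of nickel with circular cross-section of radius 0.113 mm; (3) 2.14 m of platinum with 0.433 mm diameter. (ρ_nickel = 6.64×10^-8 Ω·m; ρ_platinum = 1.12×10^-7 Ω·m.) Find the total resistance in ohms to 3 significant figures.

Seg 1: A = π(d/2)² = π(1.3450e-04 m)² = 5.683e-08 m²
R_1 = (6.64×10^-8)(0.672)/(5.683e-08) = 0.7851 Ω
Seg 2: A = πr² = π(1.1300e-04 m)² = 4.011e-08 m²
R_2 = (6.64×10^-8)(0.221)/(4.011e-08) = 0.3658 Ω
Seg 3: A = π(d/2)² = π(2.1650e-04 m)² = 1.473e-07 m²
R_3 = (1.12×10^-7)(2.14)/(1.473e-07) = 1.628 Ω
R_total = R_1 + R_2 + R_3 = 2.78 Ω

2.78 Ω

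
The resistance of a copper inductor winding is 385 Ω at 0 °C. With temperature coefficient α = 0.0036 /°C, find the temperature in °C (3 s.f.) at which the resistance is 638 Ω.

183 °C

R = R₀(1 + α(T − T₀)) ⇒ T = T₀ + (R/R₀ − 1)/α
T = 0 + (638/385 − 1)/0.0036 = 0 + (0.6571)/0.0036 = 183 °C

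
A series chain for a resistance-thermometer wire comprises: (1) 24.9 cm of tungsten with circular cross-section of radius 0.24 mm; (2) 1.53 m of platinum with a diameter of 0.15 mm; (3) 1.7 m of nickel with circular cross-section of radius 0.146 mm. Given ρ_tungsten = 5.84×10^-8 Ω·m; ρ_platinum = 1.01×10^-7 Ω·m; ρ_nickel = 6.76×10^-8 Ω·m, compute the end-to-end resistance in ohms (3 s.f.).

10.5 Ω

Seg 1: A = πr² = π(2.4000e-04 m)² = 1.810e-07 m²
R_1 = (5.84×10^-8)(0.249)/(1.810e-07) = 0.08036 Ω
Seg 2: A = π(d/2)² = π(7.5000e-05 m)² = 1.767e-08 m²
R_2 = (1.01×10^-7)(1.53)/(1.767e-08) = 8.745 Ω
Seg 3: A = πr² = π(1.4600e-04 m)² = 6.697e-08 m²
R_3 = (6.76×10^-8)(1.7)/(6.697e-08) = 1.716 Ω
R_total = R_1 + R_2 + R_3 = 10.5 Ω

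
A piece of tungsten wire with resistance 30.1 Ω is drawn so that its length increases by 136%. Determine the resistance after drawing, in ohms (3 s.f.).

k = 1 + 136/100 = 2.36; volume constant ⇒ A' = A/k, so R' = k²R.
R' = 5.57 × 30.1 = 168 Ω

168 Ω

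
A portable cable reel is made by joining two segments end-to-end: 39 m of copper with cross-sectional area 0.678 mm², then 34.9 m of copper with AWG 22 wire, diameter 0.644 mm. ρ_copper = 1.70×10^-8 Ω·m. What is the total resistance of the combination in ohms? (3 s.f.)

2.80 Ω

Segment 1: A = 0.678 mm² = 6.780e-07 m²
R₁ = ρL/A = (1.70×10^-8)(39)/(6.780e-07) = 0.9779 Ω
Segment 2: A = π(0.644/2 mm)² = π(3.2200e-04 m)² = 3.257e-07 m²
R₂ = (1.70×10^-8)(34.9)/(3.257e-07) = 1.821 Ω
R = R₁ + R₂ = 2.80 Ω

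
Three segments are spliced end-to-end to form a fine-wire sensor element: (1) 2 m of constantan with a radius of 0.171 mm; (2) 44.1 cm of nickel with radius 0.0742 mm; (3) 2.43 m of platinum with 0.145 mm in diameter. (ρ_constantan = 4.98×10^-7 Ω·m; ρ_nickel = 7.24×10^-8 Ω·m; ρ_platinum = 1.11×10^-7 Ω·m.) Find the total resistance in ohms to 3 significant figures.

29.0 Ω

Seg 1: A = πr² = π(1.7100e-04 m)² = 9.186e-08 m²
R_1 = (4.98×10^-7)(2)/(9.186e-08) = 10.84 Ω
Seg 2: A = πr² = π(7.4200e-05 m)² = 1.730e-08 m²
R_2 = (7.24×10^-8)(0.441)/(1.730e-08) = 1.846 Ω
Seg 3: A = π(d/2)² = π(7.2500e-05 m)² = 1.651e-08 m²
R_3 = (1.11×10^-7)(2.43)/(1.651e-08) = 16.33 Ω
R_total = R_1 + R_2 + R_3 = 29.0 Ω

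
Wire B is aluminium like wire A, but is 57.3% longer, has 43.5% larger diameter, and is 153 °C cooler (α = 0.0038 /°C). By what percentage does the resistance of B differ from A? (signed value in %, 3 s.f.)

R ∝ ρL/d² with ρ ∝ (1+αΔT), so R_B/R_A = (1 + 57.3/100) × (1 + 43.5/100)⁻² × (1 − 0.0038×153)
= 1.573 × 0.4856 × 0.4186 = 0.3198
(R_B − R_A)/R_A = 0.3198 − 1 = -68.0%

-68.0%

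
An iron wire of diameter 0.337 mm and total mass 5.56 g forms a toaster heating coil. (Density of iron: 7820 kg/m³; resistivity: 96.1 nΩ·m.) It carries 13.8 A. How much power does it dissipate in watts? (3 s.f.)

1640 W

ρ = 96.1 nΩ·m = 9.61×10^-8 Ω·m
A = π(d/2)² = π(1.6850e-04 m)² = 8.9197e-08 m²
L = m/(density·A) = 0.00556/(7820×8.9197e-08) = 7.971 m
R = ρL/A = (9.61×10^-8)(7.971)/(8.9197e-08) = 8.588 Ω
P = I²R = (13.8)² × 8.588 = 1640 W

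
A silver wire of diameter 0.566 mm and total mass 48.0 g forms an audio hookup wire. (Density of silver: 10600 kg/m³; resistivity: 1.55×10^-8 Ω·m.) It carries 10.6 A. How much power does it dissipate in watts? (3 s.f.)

125 W

A = π(d/2)² = π(2.8300e-04 m)² = 2.5161e-07 m²
L = m/(density·A) = 0.048/(10600×2.5161e-07) = 18 m
R = ρL/A = (1.55×10^-8)(18)/(2.5161e-07) = 1.109 Ω
P = I²R = (10.6)² × 1.109 = 125 W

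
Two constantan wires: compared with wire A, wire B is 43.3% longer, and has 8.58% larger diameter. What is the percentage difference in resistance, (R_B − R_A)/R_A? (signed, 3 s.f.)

21.5%

R ∝ L/d², so R_B/R_A = (1 + 43.3/100) × (1 + 8.58/100)⁻²
= 1.433 × 0.8482 = 1.216
(R_B − R_A)/R_A = 1.216 − 1 = 21.5%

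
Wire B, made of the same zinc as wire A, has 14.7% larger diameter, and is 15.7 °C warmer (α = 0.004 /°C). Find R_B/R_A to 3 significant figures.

0.808

R ∝ ρL/d² with ρ ∝ (1+αΔT), so R_B/R_A = (1 + 14.7/100)⁻² × (1 + 0.004×15.7)
= 0.7601 × 1.063 = 0.808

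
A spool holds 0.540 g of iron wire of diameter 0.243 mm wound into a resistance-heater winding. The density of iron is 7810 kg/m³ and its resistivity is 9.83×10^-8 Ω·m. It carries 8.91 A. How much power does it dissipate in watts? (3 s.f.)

A = π(d/2)² = π(1.2150e-04 m)² = 4.6377e-08 m²
L = m/(density·A) = 5.400×10^-4/(7810×4.6377e-08) = 1.491 m
R = ρL/A = (9.83×10^-8)(1.491)/(4.6377e-08) = 3.16 Ω
P = I²R = (8.91)² × 3.16 = 251 W

251 W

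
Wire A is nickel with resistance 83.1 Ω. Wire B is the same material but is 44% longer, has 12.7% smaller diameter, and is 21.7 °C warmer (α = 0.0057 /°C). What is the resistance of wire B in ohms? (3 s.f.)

R ∝ ρL/d² with ρ ∝ (1+αΔT), so R_B/R_A = (1 + 44/100) × (1 − 12.7/100)⁻² × (1 + 0.0057×21.7)
= 1.44 × 1.312 × 1.124 = 2.123
R_B = 2.123 × 83.1 = 176 Ω

176 Ω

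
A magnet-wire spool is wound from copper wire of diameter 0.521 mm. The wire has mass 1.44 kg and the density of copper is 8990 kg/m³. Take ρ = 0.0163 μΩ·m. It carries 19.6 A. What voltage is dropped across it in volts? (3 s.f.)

1130 V

ρ = 0.0163 μΩ·m = 1.63×10^-8 Ω·m
A = π(d/2)² = π(2.6050e-04 m)² = 2.1319e-07 m²
L = m/(density·A) = 1.44/(8990×2.1319e-07) = 751.3 m
R = ρL/A = (1.63×10^-8)(751.3)/(2.1319e-07) = 57.45 Ω
V = IR = 19.6 × 57.45 = 1130 V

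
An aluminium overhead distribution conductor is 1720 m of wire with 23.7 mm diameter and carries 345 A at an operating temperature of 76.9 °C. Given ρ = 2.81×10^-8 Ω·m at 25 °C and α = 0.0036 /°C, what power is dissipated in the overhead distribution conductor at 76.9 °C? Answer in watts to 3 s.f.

A = π(d/2)² = π(1.1850e-02 m)² = 4.412e-04 m²
R₍25₎ = ρL/A = (2.81×10^-8)(1720)/(4.412e-04) = 0.1096 Ω
R₍76.9₎ = R₍25₎(1 + αΔT) = 0.1096 × (1 + 0.0036×51.9) = 0.13 Ω
P = I²R = (345)² × 0.13 = 15500 W

15500 W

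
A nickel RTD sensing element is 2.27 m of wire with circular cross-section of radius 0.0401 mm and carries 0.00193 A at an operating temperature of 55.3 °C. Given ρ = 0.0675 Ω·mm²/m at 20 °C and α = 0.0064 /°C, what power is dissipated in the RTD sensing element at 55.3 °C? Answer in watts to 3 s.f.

1.39×10^-4 W

ρ = 0.0675 Ω·mm²/m = 6.75×10^-8 Ω·m
A = πr² = π(4.0100e-05 m)² = 5.052e-09 m²
R₍20₎ = ρL/A = (6.75×10^-8)(2.27)/(5.052e-09) = 30.33 Ω
R₍55.3₎ = R₍20₎(1 + αΔT) = 30.33 × (1 + 0.0064×35.3) = 37.18 Ω
P = I²R = (0.00193)² × 37.18 = 1.39×10^-4 W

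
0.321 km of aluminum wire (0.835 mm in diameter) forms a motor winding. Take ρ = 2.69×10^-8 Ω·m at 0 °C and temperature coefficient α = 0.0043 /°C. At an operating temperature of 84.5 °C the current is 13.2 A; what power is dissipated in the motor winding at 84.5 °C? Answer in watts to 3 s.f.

3750 W

A = π(d/2)² = π(4.1750e-04 m)² = 5.476e-07 m²
R₍0₎ = ρL/A = (2.69×10^-8)(321)/(5.476e-07) = 15.77 Ω
R₍84.5₎ = R₍0₎(1 + αΔT) = 15.77 × (1 + 0.0043×84.5) = 21.5 Ω
P = I²R = (13.2)² × 21.5 = 3750 W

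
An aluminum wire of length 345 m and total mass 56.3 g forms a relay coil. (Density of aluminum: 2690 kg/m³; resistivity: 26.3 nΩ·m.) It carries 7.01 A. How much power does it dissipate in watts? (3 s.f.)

7350 W

ρ = 26.3 nΩ·m = 2.63×10^-8 Ω·m
A = m/(density·L) = 0.0563/(2690×345) = 6.0665e-08 m²
R = ρL/A = (2.63×10^-8)(345)/(6.0665e-08) = 149.6 Ω
P = I²R = (7.01)² × 149.6 = 7350 W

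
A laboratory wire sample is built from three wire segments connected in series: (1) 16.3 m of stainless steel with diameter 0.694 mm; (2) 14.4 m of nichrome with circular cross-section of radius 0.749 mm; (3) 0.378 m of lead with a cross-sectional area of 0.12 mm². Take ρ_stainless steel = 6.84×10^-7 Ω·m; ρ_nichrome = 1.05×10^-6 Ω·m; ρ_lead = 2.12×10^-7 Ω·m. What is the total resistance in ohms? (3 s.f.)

38.7 Ω

Seg 1: A = π(d/2)² = π(3.4700e-04 m)² = 3.783e-07 m²
R_1 = (6.84×10^-7)(16.3)/(3.783e-07) = 29.47 Ω
Seg 2: A = πr² = π(7.4900e-04 m)² = 1.762e-06 m²
R_2 = (1.05×10^-6)(14.4)/(1.762e-06) = 8.579 Ω
Seg 3: A = 0.12 mm² = 1.200e-07 m²
R_3 = (2.12×10^-7)(0.378)/(1.200e-07) = 0.6678 Ω
R_total = R_1 + R_2 + R_3 = 38.7 Ω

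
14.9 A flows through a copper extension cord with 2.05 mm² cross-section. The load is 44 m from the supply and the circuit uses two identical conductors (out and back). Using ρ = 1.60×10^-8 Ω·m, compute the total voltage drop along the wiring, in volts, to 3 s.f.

A = 2.05 mm² = 2.050e-06 m²
Total conductor length (both ways) L = 2 × 44 = 88 m
R = ρL/A = (1.60×10^-8)(88)/(2.050e-06) = 0.6868 Ω
V = IR = 14.9 × 0.6868 = 10.2 V

10.2 V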